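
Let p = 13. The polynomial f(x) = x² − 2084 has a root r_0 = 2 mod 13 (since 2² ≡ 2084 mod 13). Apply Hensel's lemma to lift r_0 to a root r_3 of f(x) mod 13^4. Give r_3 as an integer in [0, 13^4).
r_3 = 1029 (mod 28561)

Hensel's recurrence: r_{i+1} = r_i − f(r_i)·(f′(r_i))^{-1} mod 13^{i+2}, with f′(x) = 2x. Iterate:
  r_0 = 2 (mod 13)
  r_1 = 15 (mod 169)
  r_2 = 1029 (mod 2197)
  r_3 = 1029 (mod 28561)
Final: r_3 = 1029, and one checks f(r_3) ≡ 0 mod 13^4.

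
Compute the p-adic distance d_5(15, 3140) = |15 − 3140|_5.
d_5(15, 3140) = 1/3125

Step 1 — x − y = 15 − 3140 = -3125. Step 2 — v_5(-3125) = 5 (factor: -3125 = −(5^5 · 1); the sign does not affect v_p). Step 3 — |x − y|_5 = 5^{-5} = 1/3125.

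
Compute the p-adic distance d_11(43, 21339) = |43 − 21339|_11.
d_11(43, 21339) = 1/1331

Step 1 — x − y = 43 − 21339 = -21296. Step 2 — v_11(-21296) = 3 (factor: -21296 = −(11^3 · 16); the sign does not affect v_p). Step 3 — |x − y|_11 = 11^{-3} = 1/1331.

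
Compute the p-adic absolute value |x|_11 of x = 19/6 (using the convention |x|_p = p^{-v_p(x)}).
|19/6|_11 = 1

Step 1 — compute v_11(x) by factoring powers of 11 out of the numerator and denominator: v_11(19/6) = 0. Step 2 — apply |x|_p = p^{-v_p(x)} = 11^{0} = 1.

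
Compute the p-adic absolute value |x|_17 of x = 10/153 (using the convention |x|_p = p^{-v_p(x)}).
|10/153|_17 = 17

Step 1 — compute v_17(x) by factoring powers of 17 out of the numerator and denominator: v_17(10/153) = -1. Step 2 — apply |x|_p = p^{-v_p(x)} = 17^{1} = 17.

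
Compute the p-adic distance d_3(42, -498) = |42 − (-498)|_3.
d_3(42, -498) = 1/27

Step 1 — x − y = 42 − (-498) = 540. Step 2 — v_3(540) = 3 (factor: 540 = (3^3 · 20); the sign does not affect v_p). Step 3 — |x − y|_3 = 3^{-3} = 1/27.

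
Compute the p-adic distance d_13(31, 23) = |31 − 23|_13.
d_13(31, 23) = 1

Step 1 — x − y = 31 − 23 = 8. Step 2 — v_13(8) = 0 (factor: 8 = (13^0 · 8); the sign does not affect v_p). Step 3 — |x − y|_13 = 13^{0} = 1.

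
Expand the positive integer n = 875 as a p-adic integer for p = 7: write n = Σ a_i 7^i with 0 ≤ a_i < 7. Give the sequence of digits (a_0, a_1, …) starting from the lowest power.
(a_0, a_1, …) = (0, 6, 3, 2)

Repeated division by 7 gives the digits low-to-high: 875 = 6·7^1 + 3·7^2 + 2·7^3. Digit sequence: (0, 6, 3, 2).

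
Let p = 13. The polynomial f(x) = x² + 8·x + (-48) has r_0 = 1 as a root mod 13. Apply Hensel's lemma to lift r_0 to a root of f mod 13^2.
r_1 = 157 (mod 169)

Hensel: r_{i+1} = r_i − f(r_i)·(f′(r_i))^{-1} mod 13^{i+2}, f′(x) = 2x + 8. Iterate:
  r_0 = 1 (mod 13)
  r_1 = 157 (mod 169)
Final: r = 157 satisfies f(r) ≡ 0 mod 13^2.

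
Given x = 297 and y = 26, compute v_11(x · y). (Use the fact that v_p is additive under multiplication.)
v_11(7722) = 1

v_p(x) = 1 (factor: 297 = 11^1 · 27); v_p(y) = 0 (factor: 26 = 11^0 · 26). Additivity: v_p(xy) = v_p(x) + v_p(y) = 1 + 0 = 1. (Direct check: xy = 7722 = 11^1 · (702).)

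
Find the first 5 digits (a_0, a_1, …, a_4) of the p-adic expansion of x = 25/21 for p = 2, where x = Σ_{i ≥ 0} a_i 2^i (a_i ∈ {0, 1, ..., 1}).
(a_0, …, a_4) = (1, 0, 1, 0, 1)

v_2(25/21) = 0 (numerator and denominator both coprime to 2), so x ∈ ℤ_2^×. Compute digits iteratively via a_i = x_i mod 2, x_{i+1} = (x_i − a_i)/2, with x_0 = x:
  x_0 = 25/21;  a_0 = 1;  x_1 = (x_0 − 1)/2 = 2/21
  x_1 = 2/21;  a_1 = 0;  x_2 = (x_1 − 0)/2 = 1/21
  x_2 = 1/21;  a_2 = 1;  x_3 = (x_2 − 1)/2 = -10/21
  x_3 = -10/21;  a_3 = 0;  x_4 = (x_3 − 0)/2 = -5/21
  x_4 = -5/21;  a_4 = 1;  x_5 = (x_4 − 1)/2 = -13/21
Digits: (1, 0, 1, 0, 1).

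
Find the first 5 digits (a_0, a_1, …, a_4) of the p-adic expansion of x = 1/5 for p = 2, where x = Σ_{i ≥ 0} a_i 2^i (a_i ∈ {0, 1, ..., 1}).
(a_0, …, a_4) = (1, 0, 1, 1, 0)

v_2(1/5) = 0 (numerator and denominator both coprime to 2), so x ∈ ℤ_2^×. Compute digits iteratively via a_i = x_i mod 2, x_{i+1} = (x_i − a_i)/2, with x_0 = x:
  x_0 = 1/5;  a_0 = 1;  x_1 = (x_0 − 1)/2 = -2/5
  x_1 = -2/5;  a_1 = 0;  x_2 = (x_1 − 0)/2 = -1/5
  x_2 = -1/5;  a_2 = 1;  x_3 = (x_2 − 1)/2 = -3/5
  x_3 = -3/5;  a_3 = 1;  x_4 = (x_3 − 1)/2 = -4/5
  x_4 = -4/5;  a_4 = 0;  x_5 = (x_4 − 0)/2 = -2/5
Digits: (1, 0, 1, 1, 0).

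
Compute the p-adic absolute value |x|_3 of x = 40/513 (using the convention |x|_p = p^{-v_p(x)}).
|40/513|_3 = 27

Step 1 — compute v_3(x) by factoring powers of 3 out of the numerator and denominator: v_3(40/513) = -3. Step 2 — apply |x|_p = p^{-v_p(x)} = 3^{3} = 27.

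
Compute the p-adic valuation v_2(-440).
v_2(-440) = 3

v_2(n) is the largest exponent k such that 2^k divides n. Factor out: -440 = -2^3 · 55. (Sign doesn't affect v_p.) So v_2(-440) = 3.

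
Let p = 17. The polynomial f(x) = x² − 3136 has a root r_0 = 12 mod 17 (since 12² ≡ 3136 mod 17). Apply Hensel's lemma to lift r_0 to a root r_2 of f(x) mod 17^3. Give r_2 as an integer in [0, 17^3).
r_2 = 4857 (mod 4913)

Hensel's recurrence: r_{i+1} = r_i − f(r_i)·(f′(r_i))^{-1} mod 17^{i+2}, with f′(x) = 2x. Iterate:
  r_0 = 12 (mod 17)
  r_1 = 233 (mod 289)
  r_2 = 4857 (mod 4913)
Final: r_2 = 4857, and one checks f(r_2) ≡ 0 mod 17^3.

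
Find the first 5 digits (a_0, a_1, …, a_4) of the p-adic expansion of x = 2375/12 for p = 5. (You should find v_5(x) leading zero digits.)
(a_0, …, a_4) = (0, 0, 0, 2, 2)

v_5(2375/12) = 3, so a_0 = ... = a_2 = 0. Factor out: x = 5^3 · u with u = 19/12 a unit in ℤ_5. Expand u iteratively via a_{v+i} = u_i mod 5, u_{i+1} = (u_i − a_{v+i})/5:
  u_0 = 19/12;  a_3 = 2;  u_1 = (u_0 − 2)/5 = -1/12
  u_1 = -1/12;  a_4 = 2;  u_2 = (u_1 − 2)/5 = -5/12
Digits: (0, 0, 0, 2, 2).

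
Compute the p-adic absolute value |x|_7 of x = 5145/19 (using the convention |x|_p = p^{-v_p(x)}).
|5145/19|_7 = 1/343

Step 1 — compute v_7(x) by factoring powers of 7 out of the numerator and denominator: v_7(5145/19) = 3. Step 2 — apply |x|_p = p^{-v_p(x)} = 7^{-3} = 1/343.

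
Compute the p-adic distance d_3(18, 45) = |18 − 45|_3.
d_3(18, 45) = 1/27

Step 1 — x − y = 18 − 45 = -27. Step 2 — v_3(-27) = 3 (factor: -27 = −(3^3 · 1); the sign does not affect v_p). Step 3 — |x − y|_3 = 3^{-3} = 1/27.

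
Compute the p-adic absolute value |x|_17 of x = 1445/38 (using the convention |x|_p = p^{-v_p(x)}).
|1445/38|_17 = 1/289

Step 1 — compute v_17(x) by factoring powers of 17 out of the numerator and denominator: v_17(1445/38) = 2. Step 2 — apply |x|_p = p^{-v_p(x)} = 17^{-2} = 1/289.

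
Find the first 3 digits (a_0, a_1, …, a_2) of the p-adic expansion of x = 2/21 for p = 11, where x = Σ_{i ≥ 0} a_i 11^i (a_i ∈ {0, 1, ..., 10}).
(a_0, …, a_2) = (9, 6, 2)

v_11(2/21) = 0 (numerator and denominator both coprime to 11), so x ∈ ℤ_11^×. Compute digits iteratively via a_i = x_i mod 11, x_{i+1} = (x_i − a_i)/11, with x_0 = x:
  x_0 = 2/21;  a_0 = 9;  x_1 = (x_0 − 9)/11 = -17/21
  x_1 = -17/21;  a_1 = 6;  x_2 = (x_1 − 6)/11 = -13/21
  x_2 = -13/21;  a_2 = 2;  x_3 = (x_2 − 2)/11 = -5/21
Digits: (9, 6, 2).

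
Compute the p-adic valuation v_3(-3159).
v_3(-3159) = 5

v_3(n) is the largest exponent k such that 3^k divides n. Factor out: -3159 = -3^5 · 13. (Sign doesn't affect v_p.) So v_3(-3159) = 5.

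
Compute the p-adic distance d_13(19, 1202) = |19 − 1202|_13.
d_13(19, 1202) = 1/169

Step 1 — x − y = 19 − 1202 = -1183. Step 2 — v_13(-1183) = 2 (factor: -1183 = −(13^2 · 7); the sign does not affect v_p). Step 3 — |x − y|_13 = 13^{-2} = 1/169.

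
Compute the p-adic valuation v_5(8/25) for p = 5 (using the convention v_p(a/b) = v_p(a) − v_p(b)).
v_5(8/25) = -2

Factor powers of 5 from the numerator and denominator of the reduced fraction: 8 = 5^0 · 8 and 25 = 5^2 · 1. Apply v_p(a/b) = v_p(a) − v_p(b): v_5(8/25) = 0 − 2 = -2.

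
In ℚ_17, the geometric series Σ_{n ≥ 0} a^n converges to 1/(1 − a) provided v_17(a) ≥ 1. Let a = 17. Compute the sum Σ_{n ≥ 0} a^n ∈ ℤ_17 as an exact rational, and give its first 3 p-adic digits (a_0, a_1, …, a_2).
Σ a^n = 1/(1 − a) = -1/16;  first 3 digits = (1, 1, 1)

v_17(a) = 1 ≥ 1, so the series converges in ℤ_17 to 1/(1 − a) = 1/(1 − 17) = -1/16. Expand this rational in ℤ_17: compute digits iteratively via d_i = x_i mod 17, x_{i+1} = (x_i − d_i)/17. The first 3 digits are (1, 1, 1).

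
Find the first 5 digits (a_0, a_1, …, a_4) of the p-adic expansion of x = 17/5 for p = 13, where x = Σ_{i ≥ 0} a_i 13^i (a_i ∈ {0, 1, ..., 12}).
(a_0, …, a_4) = (6, 5, 10, 7, 2)

v_13(17/5) = 0 (numerator and denominator both coprime to 13), so x ∈ ℤ_13^×. Compute digits iteratively via a_i = x_i mod 13, x_{i+1} = (x_i − a_i)/13, with x_0 = x:
  x_0 = 17/5;  a_0 = 6;  x_1 = (x_0 − 6)/13 = -1/5
  x_1 = -1/5;  a_1 = 5;  x_2 = (x_1 − 5)/13 = -2/5
  x_2 = -2/5;  a_2 = 10;  x_3 = (x_2 − 10)/13 = -4/5
  x_3 = -4/5;  a_3 = 7;  x_4 = (x_3 − 7)/13 = -3/5
  x_4 = -3/5;  a_4 = 2;  x_5 = (x_4 − 2)/13 = -1/5
Digits: (6, 5, 10, 7, 2).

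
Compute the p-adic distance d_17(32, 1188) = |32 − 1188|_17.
d_17(32, 1188) = 1/289

Step 1 — x − y = 32 − 1188 = -1156. Step 2 — v_17(-1156) = 2 (factor: -1156 = −(17^2 · 4); the sign does not affect v_p). Step 3 — |x − y|_17 = 17^{-2} = 1/289.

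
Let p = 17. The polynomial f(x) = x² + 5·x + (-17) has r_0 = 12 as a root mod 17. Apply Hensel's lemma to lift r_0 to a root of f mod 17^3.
r_2 = 4789 (mod 4913)

Hensel: r_{i+1} = r_i − f(r_i)·(f′(r_i))^{-1} mod 17^{i+2}, f′(x) = 2x + 5. Iterate:
  r_0 = 12 (mod 17)
  r_1 = 165 (mod 289)
  r_2 = 4789 (mod 4913)
Final: r = 4789 satisfies f(r) ≡ 0 mod 17^3.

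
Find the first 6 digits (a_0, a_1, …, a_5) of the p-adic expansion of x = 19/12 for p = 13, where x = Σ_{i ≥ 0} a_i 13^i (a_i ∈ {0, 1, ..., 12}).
(a_0, …, a_5) = (7, 5, 5, 5, 5, 5)

v_13(19/12) = 0 (numerator and denominator both coprime to 13), so x ∈ ℤ_13^×. Compute digits iteratively via a_i = x_i mod 13, x_{i+1} = (x_i − a_i)/13, with x_0 = x:
  x_0 = 19/12;  a_0 = 7;  x_1 = (x_0 − 7)/13 = -5/12
  x_1 = -5/12;  a_1 = 5;  x_2 = (x_1 − 5)/13 = -5/12
  x_2 = -5/12;  a_2 = 5;  x_3 = (x_2 − 5)/13 = -5/12
  x_3 = -5/12;  a_3 = 5;  x_4 = (x_3 − 5)/13 = -5/12
  x_4 = -5/12;  a_4 = 5;  x_5 = (x_4 − 5)/13 = -5/12
  x_5 = -5/12;  a_5 = 5;  x_6 = (x_5 − 5)/13 = -5/12
Digits: (7, 5, 5, 5, 5, 5).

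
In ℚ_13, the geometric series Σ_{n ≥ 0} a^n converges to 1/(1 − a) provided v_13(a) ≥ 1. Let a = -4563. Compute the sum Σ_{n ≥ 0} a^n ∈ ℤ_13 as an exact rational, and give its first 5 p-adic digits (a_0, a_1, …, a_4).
Σ a^n = 1/(1 − a) = 1/4564;  first 5 digits = (1, 0, 12, 10, 0)

v_13(a) = 2 ≥ 1, so the series converges in ℤ_13 to 1/(1 − a) = 1/(1 − (-4563)) = 1/4564. Expand this rational in ℤ_13: compute digits iteratively via d_i = x_i mod 13, x_{i+1} = (x_i − d_i)/13. The first 5 digits are (1, 0, 12, 10, 0).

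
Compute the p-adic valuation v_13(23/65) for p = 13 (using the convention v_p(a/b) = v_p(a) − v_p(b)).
v_13(23/65) = -1

Factor powers of 13 from the numerator and denominator of the reduced fraction: 23 = 13^0 · 23 and 65 = 13^1 · 5. Apply v_p(a/b) = v_p(a) − v_p(b): v_13(23/65) = 0 − 1 = -1.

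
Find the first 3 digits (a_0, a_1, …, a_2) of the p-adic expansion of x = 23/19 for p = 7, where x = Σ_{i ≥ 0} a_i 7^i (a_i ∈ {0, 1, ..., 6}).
(a_0, …, a_2) = (6, 3, 5)

v_7(23/19) = 0 (numerator and denominator both coprime to 7), so x ∈ ℤ_7^×. Compute digits iteratively via a_i = x_i mod 7, x_{i+1} = (x_i − a_i)/7, with x_0 = x:
  x_0 = 23/19;  a_0 = 6;  x_1 = (x_0 − 6)/7 = -13/19
  x_1 = -13/19;  a_1 = 3;  x_2 = (x_1 − 3)/7 = -10/19
  x_2 = -10/19;  a_2 = 5;  x_3 = (x_2 − 5)/7 = -15/19
Digits: (6, 3, 5).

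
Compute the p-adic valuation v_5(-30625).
v_5(-30625) = 4

v_5(n) is the largest exponent k such that 5^k divides n. Factor out: -30625 = -5^4 · 49. (Sign doesn't affect v_p.) So v_5(-30625) = 4.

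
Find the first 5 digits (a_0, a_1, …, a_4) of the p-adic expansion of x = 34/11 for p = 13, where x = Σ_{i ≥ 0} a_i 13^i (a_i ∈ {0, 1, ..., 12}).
(a_0, …, a_4) = (9, 9, 4, 2, 1)

v_13(34/11) = 0 (numerator and denominator both coprime to 13), so x ∈ ℤ_13^×. Compute digits iteratively via a_i = x_i mod 13, x_{i+1} = (x_i − a_i)/13, with x_0 = x:
  x_0 = 34/11;  a_0 = 9;  x_1 = (x_0 − 9)/13 = -5/11
  x_1 = -5/11;  a_1 = 9;  x_2 = (x_1 − 9)/13 = -8/11
  x_2 = -8/11;  a_2 = 4;  x_3 = (x_2 − 4)/13 = -4/11
  x_3 = -4/11;  a_3 = 2;  x_4 = (x_3 − 2)/13 = -2/11
  x_4 = -2/11;  a_4 = 1;  x_5 = (x_4 − 1)/13 = -1/11
Digits: (9, 9, 4, 2, 1).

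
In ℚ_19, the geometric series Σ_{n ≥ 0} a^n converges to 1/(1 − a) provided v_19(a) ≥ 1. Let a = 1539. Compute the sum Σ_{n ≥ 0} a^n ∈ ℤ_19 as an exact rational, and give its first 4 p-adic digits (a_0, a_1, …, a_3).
Σ a^n = 1/(1 − a) = -1/1538;  first 4 digits = (1, 5, 10, 14)

v_19(a) = 1 ≥ 1, so the series converges in ℤ_19 to 1/(1 − a) = 1/(1 − 1539) = -1/1538. Expand this rational in ℤ_19: compute digits iteratively via d_i = x_i mod 19, x_{i+1} = (x_i − d_i)/19. The first 4 digits are (1, 5, 10, 14).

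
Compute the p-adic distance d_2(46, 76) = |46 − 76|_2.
d_2(46, 76) = 1/2

Step 1 — x − y = 46 − 76 = -30. Step 2 — v_2(-30) = 1 (factor: -30 = −(2^1 · 15); the sign does not affect v_p). Step 3 — |x − y|_2 = 2^{-1} = 1/2.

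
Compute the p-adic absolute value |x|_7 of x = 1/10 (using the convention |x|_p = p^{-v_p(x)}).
|1/10|_7 = 1

Step 1 — compute v_7(x) by factoring powers of 7 out of the numerator and denominator: v_7(1/10) = 0. Step 2 — apply |x|_p = p^{-v_p(x)} = 7^{0} = 1.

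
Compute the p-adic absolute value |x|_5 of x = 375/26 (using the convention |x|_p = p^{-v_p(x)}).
|375/26|_5 = 1/125

Step 1 — compute v_5(x) by factoring powers of 5 out of the numerator and denominator: v_5(375/26) = 3. Step 2 — apply |x|_p = p^{-v_p(x)} = 5^{-3} = 1/125.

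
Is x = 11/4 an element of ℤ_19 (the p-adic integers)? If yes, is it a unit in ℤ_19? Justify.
x ∈ ℤ_19^× (unit); v_19(x) = 0

ℤ_19 = {x ∈ ℚ_19 : v_19(x) ≥ 0} and ℤ_19^× = {x ∈ ℤ_19 : v_19(x) = 0}. Here v_19(11/4) = v_19(num) − v_19(den) = 0; compare against these criteria.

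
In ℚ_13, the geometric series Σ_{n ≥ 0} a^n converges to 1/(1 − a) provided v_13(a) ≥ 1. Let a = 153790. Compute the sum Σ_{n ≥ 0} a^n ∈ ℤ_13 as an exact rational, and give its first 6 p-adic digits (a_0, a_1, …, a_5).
Σ a^n = 1/(1 − a) = -1/153789;  first 6 digits = (1, 0, 0, 5, 5, 0)

v_13(a) = 3 ≥ 1, so the series converges in ℤ_13 to 1/(1 − a) = 1/(1 − 153790) = -1/153789. Expand this rational in ℤ_13: compute digits iteratively via d_i = x_i mod 13, x_{i+1} = (x_i − d_i)/13. The first 6 digits are (1, 0, 0, 5, 5, 0).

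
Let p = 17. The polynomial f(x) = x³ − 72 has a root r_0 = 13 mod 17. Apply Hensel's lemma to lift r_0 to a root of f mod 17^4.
r_3 = 42819 (mod 83521)

Hensel: r_{i+1} = r_i − f(r_i)/f′(r_i) mod 17^{i+2}, where f′(x) = 3x². Iterate:
  r_0 = 13 (mod 17)
  r_1 = 47 (mod 289)
  r_2 = 3515 (mod 4913)
  r_3 = 42819 (mod 83521)
Final: r = 42819 with f(r) ≡ 0 mod 17^4.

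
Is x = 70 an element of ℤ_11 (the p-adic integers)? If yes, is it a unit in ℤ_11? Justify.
x ∈ ℤ_11^× (unit); v_11(x) = 0

ℤ_11 = {x ∈ ℚ_11 : v_11(x) ≥ 0} and ℤ_11^× = {x ∈ ℤ_11 : v_11(x) = 0}. Here v_11(70) = v_11(num) − v_11(den) = 0; compare against these criteria.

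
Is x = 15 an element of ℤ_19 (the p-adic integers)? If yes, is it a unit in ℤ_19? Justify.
x ∈ ℤ_19^× (unit); v_19(x) = 0

ℤ_19 = {x ∈ ℚ_19 : v_19(x) ≥ 0} and ℤ_19^× = {x ∈ ℤ_19 : v_19(x) = 0}. Here v_19(15) = v_19(num) − v_19(den) = 0; compare against these criteria.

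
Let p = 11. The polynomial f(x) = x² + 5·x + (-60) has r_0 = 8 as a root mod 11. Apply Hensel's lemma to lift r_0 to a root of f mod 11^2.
r_1 = 52 (mod 121)

Hensel: r_{i+1} = r_i − f(r_i)·(f′(r_i))^{-1} mod 11^{i+2}, f′(x) = 2x + 5. Iterate:
  r_0 = 8 (mod 11)
  r_1 = 52 (mod 121)
Final: r = 52 satisfies f(r) ≡ 0 mod 11^2.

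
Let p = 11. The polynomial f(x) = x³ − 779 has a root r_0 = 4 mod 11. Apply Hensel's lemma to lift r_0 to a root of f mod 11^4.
r_3 = 11587 (mod 14641)

Hensel: r_{i+1} = r_i − f(r_i)/f′(r_i) mod 11^{i+2}, where f′(x) = 3x². Iterate:
  r_0 = 4 (mod 11)
  r_1 = 92 (mod 121)
  r_2 = 939 (mod 1331)
  r_3 = 11587 (mod 14641)
Final: r = 11587 with f(r) ≡ 0 mod 11^4.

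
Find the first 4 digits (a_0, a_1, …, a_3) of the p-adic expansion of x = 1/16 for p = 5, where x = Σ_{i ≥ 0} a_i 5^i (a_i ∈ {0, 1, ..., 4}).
(a_0, …, a_3) = (1, 2, 3, 4)

v_5(1/16) = 0 (numerator and denominator both coprime to 5), so x ∈ ℤ_5^×. Compute digits iteratively via a_i = x_i mod 5, x_{i+1} = (x_i − a_i)/5, with x_0 = x:
  x_0 = 1/16;  a_0 = 1;  x_1 = (x_0 − 1)/5 = -3/16
  x_1 = -3/16;  a_1 = 2;  x_2 = (x_1 − 2)/5 = -7/16
  x_2 = -7/16;  a_2 = 3;  x_3 = (x_2 − 3)/5 = -11/16
  x_3 = -11/16;  a_3 = 4;  x_4 = (x_3 − 4)/5 = -15/16
Digits: (1, 2, 3, 4).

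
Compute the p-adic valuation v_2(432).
v_2(432) = 4

v_2(n) is the largest exponent k such that 2^k divides n. Factor out: 432 = 2^4 · 27. (Sign doesn't affect v_p.) So v_2(432) = 4.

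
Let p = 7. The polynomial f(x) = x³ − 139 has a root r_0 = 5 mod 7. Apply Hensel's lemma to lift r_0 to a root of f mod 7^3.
r_2 = 96 (mod 343)

Hensel: r_{i+1} = r_i − f(r_i)/f′(r_i) mod 7^{i+2}, where f′(x) = 3x². Iterate:
  r_0 = 5 (mod 7)
  r_1 = 47 (mod 49)
  r_2 = 96 (mod 343)
Final: r = 96 with f(r) ≡ 0 mod 7^3.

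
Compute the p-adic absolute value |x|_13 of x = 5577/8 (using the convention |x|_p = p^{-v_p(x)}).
|5577/8|_13 = 1/169

Step 1 — compute v_13(x) by factoring powers of 13 out of the numerator and denominator: v_13(5577/8) = 2. Step 2 — apply |x|_p = p^{-v_p(x)} = 13^{-2} = 1/169.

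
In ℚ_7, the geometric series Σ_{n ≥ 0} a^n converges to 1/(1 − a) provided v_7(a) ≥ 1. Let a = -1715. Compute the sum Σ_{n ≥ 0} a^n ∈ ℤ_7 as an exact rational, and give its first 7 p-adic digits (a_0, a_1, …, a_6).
Σ a^n = 1/(1 − a) = 1/1716;  first 7 digits = (1, 0, 0, 2, 6, 6, 3)

v_7(a) = 3 ≥ 1, so the series converges in ℤ_7 to 1/(1 − a) = 1/(1 − (-1715)) = 1/1716. Expand this rational in ℤ_7: compute digits iteratively via d_i = x_i mod 7, x_{i+1} = (x_i − d_i)/7. The first 7 digits are (1, 0, 0, 2, 6, 6, 3).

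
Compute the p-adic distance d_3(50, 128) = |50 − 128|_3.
d_3(50, 128) = 1/3

Step 1 — x − y = 50 − 128 = -78. Step 2 — v_3(-78) = 1 (factor: -78 = −(3^1 · 26); the sign does not affect v_p). Step 3 — |x − y|_3 = 3^{-1} = 1/3.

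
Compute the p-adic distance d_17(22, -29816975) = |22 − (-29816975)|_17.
d_17(22, -29816975) = 1/1419857

Step 1 — x − y = 22 − (-29816975) = 29816997. Step 2 — v_17(29816997) = 5 (factor: 29816997 = (17^5 · 21); the sign does not affect v_p). Step 3 — |x − y|_17 = 17^{-5} = 1/1419857.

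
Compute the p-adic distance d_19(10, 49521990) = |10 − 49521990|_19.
d_19(10, 49521990) = 1/2476099

Step 1 — x − y = 10 − 49521990 = -49521980. Step 2 — v_19(-49521980) = 5 (factor: -49521980 = −(19^5 · 20); the sign does not affect v_p). Step 3 — |x − y|_19 = 19^{-5} = 1/2476099.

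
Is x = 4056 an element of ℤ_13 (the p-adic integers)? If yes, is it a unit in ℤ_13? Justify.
x ∈ ℤ_13 but not a unit; v_13(x) = 2 > 0

ℤ_13 = {x ∈ ℚ_13 : v_13(x) ≥ 0} and ℤ_13^× = {x ∈ ℤ_13 : v_13(x) = 0}. Here v_13(4056) = v_13(num) − v_13(den) = 2; compare against these criteria.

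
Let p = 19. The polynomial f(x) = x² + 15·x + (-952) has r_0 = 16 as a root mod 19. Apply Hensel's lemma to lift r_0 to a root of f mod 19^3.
r_2 = 5241 (mod 6859)

Hensel: r_{i+1} = r_i − f(r_i)·(f′(r_i))^{-1} mod 19^{i+2}, f′(x) = 2x + 15. Iterate:
  r_0 = 16 (mod 19)
  r_1 = 187 (mod 361)
  r_2 = 5241 (mod 6859)
Final: r = 5241 satisfies f(r) ≡ 0 mod 19^3.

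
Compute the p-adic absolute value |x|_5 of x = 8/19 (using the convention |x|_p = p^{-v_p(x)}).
|8/19|_5 = 1

Step 1 — compute v_5(x) by factoring powers of 5 out of the numerator and denominator: v_5(8/19) = 0. Step 2 — apply |x|_p = p^{-v_p(x)} = 5^{0} = 1.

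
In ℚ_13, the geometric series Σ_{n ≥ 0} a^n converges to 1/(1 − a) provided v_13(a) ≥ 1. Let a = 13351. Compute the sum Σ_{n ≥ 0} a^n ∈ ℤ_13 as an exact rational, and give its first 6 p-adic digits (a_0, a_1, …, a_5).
Σ a^n = 1/(1 − a) = -1/13350;  first 6 digits = (1, 0, 1, 6, 1, 12)

v_13(a) = 2 ≥ 1, so the series converges in ℤ_13 to 1/(1 − a) = 1/(1 − 13351) = -1/13350. Expand this rational in ℤ_13: compute digits iteratively via d_i = x_i mod 13, x_{i+1} = (x_i − d_i)/13. The first 6 digits are (1, 0, 1, 6, 1, 12).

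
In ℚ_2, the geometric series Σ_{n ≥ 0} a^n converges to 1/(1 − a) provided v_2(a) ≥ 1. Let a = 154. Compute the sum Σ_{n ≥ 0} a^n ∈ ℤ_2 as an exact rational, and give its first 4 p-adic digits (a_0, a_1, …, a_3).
Σ a^n = 1/(1 − a) = -1/153;  first 4 digits = (1, 1, 1, 0)

v_2(a) = 1 ≥ 1, so the series converges in ℤ_2 to 1/(1 − a) = 1/(1 − 154) = -1/153. Expand this rational in ℤ_2: compute digits iteratively via d_i = x_i mod 2, x_{i+1} = (x_i − d_i)/2. The first 4 digits are (1, 1, 1, 0).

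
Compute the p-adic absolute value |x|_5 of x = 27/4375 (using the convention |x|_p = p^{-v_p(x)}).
|27/4375|_5 = 625

Step 1 — compute v_5(x) by factoring powers of 5 out of the numerator and denominator: v_5(27/4375) = -4. Step 2 — apply |x|_p = p^{-v_p(x)} = 5^{4} = 625.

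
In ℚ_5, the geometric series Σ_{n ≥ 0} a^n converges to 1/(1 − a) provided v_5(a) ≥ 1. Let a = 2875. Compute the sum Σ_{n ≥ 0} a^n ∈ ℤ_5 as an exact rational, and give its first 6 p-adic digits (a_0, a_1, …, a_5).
Σ a^n = 1/(1 − a) = -1/2874;  first 6 digits = (1, 0, 0, 3, 4, 0)

v_5(a) = 3 ≥ 1, so the series converges in ℤ_5 to 1/(1 − a) = 1/(1 − 2875) = -1/2874. Expand this rational in ℤ_5: compute digits iteratively via d_i = x_i mod 5, x_{i+1} = (x_i − d_i)/5. The first 6 digits are (1, 0, 0, 3, 4, 0).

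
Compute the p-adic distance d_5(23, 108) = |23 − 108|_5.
d_5(23, 108) = 1/5

Step 1 — x − y = 23 − 108 = -85. Step 2 — v_5(-85) = 1 (factor: -85 = −(5^1 · 17); the sign does not affect v_p). Step 3 — |x − y|_5 = 5^{-1} = 1/5.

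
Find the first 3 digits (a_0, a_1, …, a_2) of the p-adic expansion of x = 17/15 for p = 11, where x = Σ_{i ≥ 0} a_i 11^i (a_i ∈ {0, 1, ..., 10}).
(a_0, …, a_2) = (7, 9, 5)

v_11(17/15) = 0 (numerator and denominator both coprime to 11), so x ∈ ℤ_11^×. Compute digits iteratively via a_i = x_i mod 11, x_{i+1} = (x_i − a_i)/11, with x_0 = x:
  x_0 = 17/15;  a_0 = 7;  x_1 = (x_0 − 7)/11 = -8/15
  x_1 = -8/15;  a_1 = 9;  x_2 = (x_1 − 9)/11 = -13/15
  x_2 = -13/15;  a_2 = 5;  x_3 = (x_2 − 5)/11 = -8/15
Digits: (7, 9, 5).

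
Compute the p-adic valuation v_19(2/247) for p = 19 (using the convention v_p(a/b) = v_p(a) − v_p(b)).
v_19(2/247) = -1

Factor powers of 19 from the numerator and denominator of the reduced fraction: 2 = 19^0 · 2 and 247 = 19^1 · 13. Apply v_p(a/b) = v_p(a) − v_p(b): v_19(2/247) = 0 − 1 = -1.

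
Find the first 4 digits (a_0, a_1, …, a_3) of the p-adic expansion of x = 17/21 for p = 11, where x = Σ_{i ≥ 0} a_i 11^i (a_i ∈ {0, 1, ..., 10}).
(a_0, …, a_3) = (5, 8, 5, 0)

v_11(17/21) = 0 (numerator and denominator both coprime to 11), so x ∈ ℤ_11^×. Compute digits iteratively via a_i = x_i mod 11, x_{i+1} = (x_i − a_i)/11, with x_0 = x:
  x_0 = 17/21;  a_0 = 5;  x_1 = (x_0 − 5)/11 = -8/21
  x_1 = -8/21;  a_1 = 8;  x_2 = (x_1 − 8)/11 = -16/21
  x_2 = -16/21;  a_2 = 5;  x_3 = (x_2 − 5)/11 = -11/21
  x_3 = -11/21;  a_3 = 0;  x_4 = (x_3 − 0)/11 = -1/21
Digits: (5, 8, 5, 0).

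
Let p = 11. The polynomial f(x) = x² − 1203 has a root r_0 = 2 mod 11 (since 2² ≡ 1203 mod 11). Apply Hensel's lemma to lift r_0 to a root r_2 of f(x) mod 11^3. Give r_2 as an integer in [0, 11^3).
r_2 = 695 (mod 1331)

Hensel's recurrence: r_{i+1} = r_i − f(r_i)·(f′(r_i))^{-1} mod 11^{i+2}, with f′(x) = 2x. Iterate:
  r_0 = 2 (mod 11)
  r_1 = 90 (mod 121)
  r_2 = 695 (mod 1331)
Final: r_2 = 695, and one checks f(r_2) ≡ 0 mod 11^3.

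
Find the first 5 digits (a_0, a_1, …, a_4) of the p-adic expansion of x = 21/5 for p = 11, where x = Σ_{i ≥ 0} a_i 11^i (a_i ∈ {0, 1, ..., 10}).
(a_0, …, a_4) = (2, 9, 8, 8, 8)

v_11(21/5) = 0 (numerator and denominator both coprime to 11), so x ∈ ℤ_11^×. Compute digits iteratively via a_i = x_i mod 11, x_{i+1} = (x_i − a_i)/11, with x_0 = x:
  x_0 = 21/5;  a_0 = 2;  x_1 = (x_0 − 2)/11 = 1/5
  x_1 = 1/5;  a_1 = 9;  x_2 = (x_1 − 9)/11 = -4/5
  x_2 = -4/5;  a_2 = 8;  x_3 = (x_2 − 8)/11 = -4/5
  x_3 = -4/5;  a_3 = 8;  x_4 = (x_3 − 8)/11 = -4/5
  x_4 = -4/5;  a_4 = 8;  x_5 = (x_4 − 8)/11 = -4/5
Digits: (2, 9, 8, 8, 8).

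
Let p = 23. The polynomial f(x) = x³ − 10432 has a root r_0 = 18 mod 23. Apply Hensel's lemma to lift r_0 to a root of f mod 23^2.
r_1 = 432 (mod 529)

Hensel: r_{i+1} = r_i − f(r_i)/f′(r_i) mod 23^{i+2}, where f′(x) = 3x². Iterate:
  r_0 = 18 (mod 23)
  r_1 = 432 (mod 529)
Final: r = 432 with f(r) ≡ 0 mod 23^2.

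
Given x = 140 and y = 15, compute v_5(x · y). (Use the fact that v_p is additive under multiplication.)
v_5(2100) = 2

v_p(x) = 1 (factor: 140 = 5^1 · 28); v_p(y) = 1 (factor: 15 = 5^1 · 3). Additivity: v_p(xy) = v_p(x) + v_p(y) = 1 + 1 = 2. (Direct check: xy = 2100 = 5^2 · (84).)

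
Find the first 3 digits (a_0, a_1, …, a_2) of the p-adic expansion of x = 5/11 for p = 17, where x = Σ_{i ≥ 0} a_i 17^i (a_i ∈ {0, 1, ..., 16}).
(a_0, …, a_2) = (2, 3, 6)

v_17(5/11) = 0 (numerator and denominator both coprime to 17), so x ∈ ℤ_17^×. Compute digits iteratively via a_i = x_i mod 17, x_{i+1} = (x_i − a_i)/17, with x_0 = x:
  x_0 = 5/11;  a_0 = 2;  x_1 = (x_0 − 2)/17 = -1/11
  x_1 = -1/11;  a_1 = 3;  x_2 = (x_1 − 3)/17 = -2/11
  x_2 = -2/11;  a_2 = 6;  x_3 = (x_2 − 6)/17 = -4/11
Digits: (2, 3, 6).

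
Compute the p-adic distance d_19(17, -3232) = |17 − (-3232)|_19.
d_19(17, -3232) = 1/361

Step 1 — x − y = 17 − (-3232) = 3249. Step 2 — v_19(3249) = 2 (factor: 3249 = (19^2 · 9); the sign does not affect v_p). Step 3 — |x − y|_19 = 19^{-2} = 1/361.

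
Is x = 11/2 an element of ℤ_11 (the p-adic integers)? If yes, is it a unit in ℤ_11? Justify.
x ∈ ℤ_11 but not a unit; v_11(x) = 1 > 0

ℤ_11 = {x ∈ ℚ_11 : v_11(x) ≥ 0} and ℤ_11^× = {x ∈ ℤ_11 : v_11(x) = 0}. Here v_11(11/2) = v_11(num) − v_11(den) = 1; compare against these criteria.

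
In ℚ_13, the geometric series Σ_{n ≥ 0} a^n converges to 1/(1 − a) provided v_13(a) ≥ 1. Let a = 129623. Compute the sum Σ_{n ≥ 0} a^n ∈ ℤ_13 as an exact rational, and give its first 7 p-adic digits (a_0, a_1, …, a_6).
Σ a^n = 1/(1 − a) = -1/129622;  first 7 digits = (1, 0, 0, 7, 4, 0, 10)

v_13(a) = 3 ≥ 1, so the series converges in ℤ_13 to 1/(1 − a) = 1/(1 − 129623) = -1/129622. Expand this rational in ℤ_13: compute digits iteratively via d_i = x_i mod 13, x_{i+1} = (x_i − d_i)/13. The first 7 digits are (1, 0, 0, 7, 4, 0, 10).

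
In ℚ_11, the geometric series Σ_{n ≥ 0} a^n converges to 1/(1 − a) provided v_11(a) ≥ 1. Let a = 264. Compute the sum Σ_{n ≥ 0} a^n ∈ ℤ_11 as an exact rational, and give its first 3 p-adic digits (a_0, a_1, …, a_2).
Σ a^n = 1/(1 − a) = -1/263;  first 3 digits = (1, 2, 6)

v_11(a) = 1 ≥ 1, so the series converges in ℤ_11 to 1/(1 − a) = 1/(1 − 264) = -1/263. Expand this rational in ℤ_11: compute digits iteratively via d_i = x_i mod 11, x_{i+1} = (x_i − d_i)/11. The first 3 digits are (1, 2, 6).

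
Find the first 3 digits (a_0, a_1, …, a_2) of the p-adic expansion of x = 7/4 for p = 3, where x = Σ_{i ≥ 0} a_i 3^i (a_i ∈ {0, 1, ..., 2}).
(a_0, …, a_2) = (1, 1, 2)

v_3(7/4) = 0 (numerator and denominator both coprime to 3), so x ∈ ℤ_3^×. Compute digits iteratively via a_i = x_i mod 3, x_{i+1} = (x_i − a_i)/3, with x_0 = x:
  x_0 = 7/4;  a_0 = 1;  x_1 = (x_0 − 1)/3 = 1/4
  x_1 = 1/4;  a_1 = 1;  x_2 = (x_1 − 1)/3 = -1/4
  x_2 = -1/4;  a_2 = 2;  x_3 = (x_2 − 2)/3 = -3/4
Digits: (1, 1, 2).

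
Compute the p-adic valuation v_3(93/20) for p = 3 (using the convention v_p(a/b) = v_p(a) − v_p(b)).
v_3(93/20) = 1

Factor powers of 3 from the numerator and denominator of the reduced fraction: 93 = 3^1 · 31 and 20 = 3^0 · 20. Apply v_p(a/b) = v_p(a) − v_p(b): v_3(93/20) = 1 − 0 = 1.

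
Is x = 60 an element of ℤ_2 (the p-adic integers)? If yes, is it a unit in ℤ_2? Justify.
x ∈ ℤ_2 but not a unit; v_2(x) = 2 > 0

ℤ_2 = {x ∈ ℚ_2 : v_2(x) ≥ 0} and ℤ_2^× = {x ∈ ℤ_2 : v_2(x) = 0}. Here v_2(60) = v_2(num) − v_2(den) = 2; compare against these criteria.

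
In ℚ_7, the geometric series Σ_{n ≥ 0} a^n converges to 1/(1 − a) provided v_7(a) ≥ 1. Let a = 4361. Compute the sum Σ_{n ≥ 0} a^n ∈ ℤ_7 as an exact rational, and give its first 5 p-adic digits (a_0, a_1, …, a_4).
Σ a^n = 1/(1 − a) = -1/4360;  first 5 digits = (1, 0, 5, 5, 5)

v_7(a) = 2 ≥ 1, so the series converges in ℤ_7 to 1/(1 − a) = 1/(1 − 4361) = -1/4360. Expand this rational in ℤ_7: compute digits iteratively via d_i = x_i mod 7, x_{i+1} = (x_i − d_i)/7. The first 5 digits are (1, 0, 5, 5, 5).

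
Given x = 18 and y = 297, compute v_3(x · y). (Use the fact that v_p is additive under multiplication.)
v_3(5346) = 5

v_p(x) = 2 (factor: 18 = 3^2 · 2); v_p(y) = 3 (factor: 297 = 3^3 · 11). Additivity: v_p(xy) = v_p(x) + v_p(y) = 2 + 3 = 5. (Direct check: xy = 5346 = 3^5 · (22).)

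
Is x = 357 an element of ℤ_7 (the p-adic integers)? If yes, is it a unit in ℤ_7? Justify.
x ∈ ℤ_7 but not a unit; v_7(x) = 1 > 0

ℤ_7 = {x ∈ ℚ_7 : v_7(x) ≥ 0} and ℤ_7^× = {x ∈ ℤ_7 : v_7(x) = 0}. Here v_7(357) = v_7(num) − v_7(den) = 1; compare against these criteria.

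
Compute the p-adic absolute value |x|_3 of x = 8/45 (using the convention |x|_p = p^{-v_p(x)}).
|8/45|_3 = 9

Step 1 — compute v_3(x) by factoring powers of 3 out of the numerator and denominator: v_3(8/45) = -2. Step 2 — apply |x|_p = p^{-v_p(x)} = 3^{2} = 9.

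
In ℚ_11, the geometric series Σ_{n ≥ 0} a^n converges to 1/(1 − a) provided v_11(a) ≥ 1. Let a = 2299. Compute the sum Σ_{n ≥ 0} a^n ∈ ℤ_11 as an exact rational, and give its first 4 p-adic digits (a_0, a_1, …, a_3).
Σ a^n = 1/(1 − a) = -1/2298;  first 4 digits = (1, 0, 8, 1)

v_11(a) = 2 ≥ 1, so the series converges in ℤ_11 to 1/(1 − a) = 1/(1 − 2299) = -1/2298. Expand this rational in ℤ_11: compute digits iteratively via d_i = x_i mod 11, x_{i+1} = (x_i − d_i)/11. The first 4 digits are (1, 0, 8, 1).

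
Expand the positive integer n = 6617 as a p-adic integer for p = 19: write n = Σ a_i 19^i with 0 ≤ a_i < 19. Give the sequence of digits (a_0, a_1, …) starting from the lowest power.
(a_0, a_1, …) = (5, 6, 18)

Repeated division by 19 gives the digits low-to-high: 6617 = 5 + 6·19^1 + 18·19^2. Digit sequence: (5, 6, 18).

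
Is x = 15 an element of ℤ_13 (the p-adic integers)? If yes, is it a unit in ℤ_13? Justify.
x ∈ ℤ_13^× (unit); v_13(x) = 0

ℤ_13 = {x ∈ ℚ_13 : v_13(x) ≥ 0} and ℤ_13^× = {x ∈ ℤ_13 : v_13(x) = 0}. Here v_13(15) = v_13(num) − v_13(den) = 0; compare against these criteria.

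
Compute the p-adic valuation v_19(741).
v_19(741) = 1

v_19(n) is the largest exponent k such that 19^k divides n. Factor out: 741 = 19^1 · 39. (Sign doesn't affect v_p.) So v_19(741) = 1.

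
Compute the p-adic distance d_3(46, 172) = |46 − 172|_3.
d_3(46, 172) = 1/9

Step 1 — x − y = 46 − 172 = -126. Step 2 — v_3(-126) = 2 (factor: -126 = −(3^2 · 14); the sign does not affect v_p). Step 3 — |x − y|_3 = 3^{-2} = 1/9.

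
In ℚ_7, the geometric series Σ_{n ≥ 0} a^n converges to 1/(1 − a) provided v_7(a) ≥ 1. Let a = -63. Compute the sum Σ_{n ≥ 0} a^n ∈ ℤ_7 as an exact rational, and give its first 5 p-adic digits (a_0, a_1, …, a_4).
Σ a^n = 1/(1 − a) = 1/64;  first 5 digits = (1, 5, 2, 3, 4)

v_7(a) = 1 ≥ 1, so the series converges in ℤ_7 to 1/(1 − a) = 1/(1 − (-63)) = 1/64. Expand this rational in ℤ_7: compute digits iteratively via d_i = x_i mod 7, x_{i+1} = (x_i − d_i)/7. The first 5 digits are (1, 5, 2, 3, 4).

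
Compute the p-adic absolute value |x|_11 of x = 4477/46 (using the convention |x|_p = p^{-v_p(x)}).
|4477/46|_11 = 1/121

Step 1 — compute v_11(x) by factoring powers of 11 out of the numerator and denominator: v_11(4477/46) = 2. Step 2 — apply |x|_p = p^{-v_p(x)} = 11^{-2} = 1/121.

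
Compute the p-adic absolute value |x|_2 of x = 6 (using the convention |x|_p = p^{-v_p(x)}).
|6|_2 = 1/2

Step 1 — compute v_2(x) by factoring powers of 2 out of the numerator and denominator: v_2(6) = 1. Step 2 — apply |x|_p = p^{-v_p(x)} = 2^{-1} = 1/2.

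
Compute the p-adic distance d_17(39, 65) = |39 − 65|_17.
d_17(39, 65) = 1

Step 1 — x − y = 39 − 65 = -26. Step 2 — v_17(-26) = 0 (factor: -26 = −(17^0 · 26); the sign does not affect v_p). Step 3 — |x − y|_17 = 17^{0} = 1.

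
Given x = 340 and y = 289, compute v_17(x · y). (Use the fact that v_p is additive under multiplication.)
v_17(98260) = 3

v_p(x) = 1 (factor: 340 = 17^1 · 20); v_p(y) = 2 (factor: 289 = 17^2 · 1). Additivity: v_p(xy) = v_p(x) + v_p(y) = 1 + 2 = 3. (Direct check: xy = 98260 = 17^3 · (20).)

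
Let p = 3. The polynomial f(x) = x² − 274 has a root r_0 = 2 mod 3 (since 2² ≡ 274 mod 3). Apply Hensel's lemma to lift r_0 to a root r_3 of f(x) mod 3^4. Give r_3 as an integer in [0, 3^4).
r_3 = 29 (mod 81)

Hensel's recurrence: r_{i+1} = r_i − f(r_i)·(f′(r_i))^{-1} mod 3^{i+2}, with f′(x) = 2x. Iterate:
  r_0 = 2 (mod 3)
  r_1 = 2 (mod 9)
  r_2 = 2 (mod 27)
  r_3 = 29 (mod 81)
Final: r_3 = 29, and one checks f(r_3) ≡ 0 mod 3^4.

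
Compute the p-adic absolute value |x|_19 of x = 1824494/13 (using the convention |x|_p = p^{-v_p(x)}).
|1824494/13|_19 = 1/130321

Step 1 — compute v_19(x) by factoring powers of 19 out of the numerator and denominator: v_19(1824494/13) = 4. Step 2 — apply |x|_p = p^{-v_p(x)} = 19^{-4} = 1/130321.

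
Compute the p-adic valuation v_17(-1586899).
v_17(-1586899) = 4

v_17(n) is the largest exponent k such that 17^k divides n. Factor out: -1586899 = -17^4 · 19. (Sign doesn't affect v_p.) So v_17(-1586899) = 4.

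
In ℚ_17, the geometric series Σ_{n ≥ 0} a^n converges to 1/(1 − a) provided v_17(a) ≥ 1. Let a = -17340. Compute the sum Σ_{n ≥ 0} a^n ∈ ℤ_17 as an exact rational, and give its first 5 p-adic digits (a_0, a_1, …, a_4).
Σ a^n = 1/(1 − a) = 1/17341;  first 5 digits = (1, 0, 8, 13, 12)

v_17(a) = 2 ≥ 1, so the series converges in ℤ_17 to 1/(1 − a) = 1/(1 − (-17340)) = 1/17341. Expand this rational in ℤ_17: compute digits iteratively via d_i = x_i mod 17, x_{i+1} = (x_i − d_i)/17. The first 5 digits are (1, 0, 8, 13, 12).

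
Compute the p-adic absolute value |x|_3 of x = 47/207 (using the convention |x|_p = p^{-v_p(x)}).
|47/207|_3 = 9

Step 1 — compute v_3(x) by factoring powers of 3 out of the numerator and denominator: v_3(47/207) = -2. Step 2 — apply |x|_p = p^{-v_p(x)} = 3^{2} = 9.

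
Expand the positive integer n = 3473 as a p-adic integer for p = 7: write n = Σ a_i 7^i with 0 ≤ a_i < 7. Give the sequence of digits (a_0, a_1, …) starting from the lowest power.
(a_0, a_1, …) = (1, 6, 0, 3, 1)

Repeated division by 7 gives the digits low-to-high: 3473 = 1 + 6·7^1 + 3·7^3 + 1·7^4. Digit sequence: (1, 6, 0, 3, 1).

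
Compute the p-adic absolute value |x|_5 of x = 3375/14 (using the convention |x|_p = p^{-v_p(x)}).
|3375/14|_5 = 1/125

Step 1 — compute v_5(x) by factoring powers of 5 out of the numerator and denominator: v_5(3375/14) = 3. Step 2 — apply |x|_p = p^{-v_p(x)} = 5^{-3} = 1/125.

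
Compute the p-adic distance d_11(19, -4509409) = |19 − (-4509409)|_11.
d_11(19, -4509409) = 1/161051

Step 1 — x − y = 19 − (-4509409) = 4509428. Step 2 — v_11(4509428) = 5 (factor: 4509428 = (11^5 · 28); the sign does not affect v_p). Step 3 — |x − y|_11 = 11^{-5} = 1/161051.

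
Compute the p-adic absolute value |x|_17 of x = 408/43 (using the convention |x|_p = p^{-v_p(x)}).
|408/43|_17 = 1/17

Step 1 — compute v_17(x) by factoring powers of 17 out of the numerator and denominator: v_17(408/43) = 1. Step 2 — apply |x|_p = p^{-v_p(x)} = 17^{-1} = 1/17.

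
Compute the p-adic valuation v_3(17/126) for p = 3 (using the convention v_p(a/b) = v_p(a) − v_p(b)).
v_3(17/126) = -2

Factor powers of 3 from the numerator and denominator of the reduced fraction: 17 = 3^0 · 17 and 126 = 3^2 · 14. Apply v_p(a/b) = v_p(a) − v_p(b): v_3(17/126) = 0 − 2 = -2.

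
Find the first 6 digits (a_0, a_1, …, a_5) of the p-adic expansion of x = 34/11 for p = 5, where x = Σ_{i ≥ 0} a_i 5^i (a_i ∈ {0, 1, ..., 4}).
(a_0, …, a_5) = (4, 3, 3, 2, 4, 0)

v_5(34/11) = 0 (numerator and denominator both coprime to 5), so x ∈ ℤ_5^×. Compute digits iteratively via a_i = x_i mod 5, x_{i+1} = (x_i − a_i)/5, with x_0 = x:
  x_0 = 34/11;  a_0 = 4;  x_1 = (x_0 − 4)/5 = -2/11
  x_1 = -2/11;  a_1 = 3;  x_2 = (x_1 − 3)/5 = -7/11
  x_2 = -7/11;  a_2 = 3;  x_3 = (x_2 − 3)/5 = -8/11
  x_3 = -8/11;  a_3 = 2;  x_4 = (x_3 − 2)/5 = -6/11
  x_4 = -6/11;  a_4 = 4;  x_5 = (x_4 − 4)/5 = -10/11
  x_5 = -10/11;  a_5 = 0;  x_6 = (x_5 − 0)/5 = -2/11
Digits: (4, 3, 3, 2, 4, 0).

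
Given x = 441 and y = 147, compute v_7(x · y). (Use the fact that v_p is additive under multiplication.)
v_7(64827) = 4

v_p(x) = 2 (factor: 441 = 7^2 · 9); v_p(y) = 2 (factor: 147 = 7^2 · 3). Additivity: v_p(xy) = v_p(x) + v_p(y) = 2 + 2 = 4. (Direct check: xy = 64827 = 7^4 · (27).)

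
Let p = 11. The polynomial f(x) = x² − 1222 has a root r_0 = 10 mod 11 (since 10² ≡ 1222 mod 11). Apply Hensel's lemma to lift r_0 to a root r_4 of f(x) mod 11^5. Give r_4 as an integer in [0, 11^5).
r_4 = 149973 (mod 161051)

Hensel's recurrence: r_{i+1} = r_i − f(r_i)·(f′(r_i))^{-1} mod 11^{i+2}, with f′(x) = 2x. Iterate:
  r_0 = 10 (mod 11)
  r_1 = 54 (mod 121)
  r_2 = 901 (mod 1331)
  r_3 = 3563 (mod 14641)
  r_4 = 149973 (mod 161051)
Final: r_4 = 149973, and one checks f(r_4) ≡ 0 mod 11^5.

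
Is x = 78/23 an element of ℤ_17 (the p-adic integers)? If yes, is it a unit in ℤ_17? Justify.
x ∈ ℤ_17^× (unit); v_17(x) = 0

ℤ_17 = {x ∈ ℚ_17 : v_17(x) ≥ 0} and ℤ_17^× = {x ∈ ℤ_17 : v_17(x) = 0}. Here v_17(78/23) = v_17(num) − v_17(den) = 0; compare against these criteria.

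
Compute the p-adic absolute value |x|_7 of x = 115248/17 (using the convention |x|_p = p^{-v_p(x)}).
|115248/17|_7 = 1/2401

Step 1 — compute v_7(x) by factoring powers of 7 out of the numerator and denominator: v_7(115248/17) = 4. Step 2 — apply |x|_p = p^{-v_p(x)} = 7^{-4} = 1/2401.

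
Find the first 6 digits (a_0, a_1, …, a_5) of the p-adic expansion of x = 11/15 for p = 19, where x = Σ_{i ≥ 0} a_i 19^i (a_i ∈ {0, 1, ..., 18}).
(a_0, …, a_5) = (2, 5, 1, 5, 1, 5)

v_19(11/15) = 0 (numerator and denominator both coprime to 19), so x ∈ ℤ_19^×. Compute digits iteratively via a_i = x_i mod 19, x_{i+1} = (x_i − a_i)/19, with x_0 = x:
  x_0 = 11/15;  a_0 = 2;  x_1 = (x_0 − 2)/19 = -1/15
  x_1 = -1/15;  a_1 = 5;  x_2 = (x_1 − 5)/19 = -4/15
  x_2 = -4/15;  a_2 = 1;  x_3 = (x_2 − 1)/19 = -1/15
  x_3 = -1/15;  a_3 = 5;  x_4 = (x_3 − 5)/19 = -4/15
  x_4 = -4/15;  a_4 = 1;  x_5 = (x_4 − 1)/19 = -1/15
  x_5 = -1/15;  a_5 = 5;  x_6 = (x_5 − 5)/19 = -4/15
Digits: (2, 5, 1, 5, 1, 5).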